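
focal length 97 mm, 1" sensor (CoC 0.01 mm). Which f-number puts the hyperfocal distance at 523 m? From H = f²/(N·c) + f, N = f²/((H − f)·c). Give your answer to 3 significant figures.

Rearrange H = f²/(N·c) + f for N: N = f² / ((H − f)·c).
N = 97² / ((523000 − 97) × 0.01) = 9409 / 5229 ≈ 1.80.

f/1.80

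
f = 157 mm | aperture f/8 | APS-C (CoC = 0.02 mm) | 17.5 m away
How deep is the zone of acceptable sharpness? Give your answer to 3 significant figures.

3.99 m

Hyperfocal distance H = f²/(N·c) + f = 157²/(8 × 0.02) + 157 = 24649/0.16 + 157 ≈ 154213.2 mm ≈ 154.2 m.
Near limit Dn = s·(H − f)/(H + s − 2f) = 17500 × (154213.2 − 157) / (154213.2 + 17500 − 2 × 157) = 17500 × 154056.2 / 171399.2 ≈ 15729.3 mm.
Far limit Df = s·(H − f)/(H − s) = 17500 × (154213.2 − 157) / (154213.2 − 17500) = 17500 × 154056.2 / 136713.2 ≈ 19720.0 mm.
Depth of field = Df − Dn = 19720.0 − 15729.3 ≈ 3990.7 mm ≈ 3.99 m.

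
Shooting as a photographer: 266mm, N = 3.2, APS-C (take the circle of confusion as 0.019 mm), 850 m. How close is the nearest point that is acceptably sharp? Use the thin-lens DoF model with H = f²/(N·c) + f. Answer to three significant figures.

491 m

Hyperfocal distance H = f²/(N·c) + f = 266²/(3.2 × 0.019) + 266 = 70756/0.0608 + 266 ≈ 1164016.0 mm ≈ 1164 m.
Near limit Dn = s·(H − f)/(H + s − 2f) = 850000 × (1164016.0 − 266) / (1164016.0 + 850000 − 2 × 266) = 850000 × 1163750.0 / 2013484.0 ≈ 491282 mm ≈ 491 m.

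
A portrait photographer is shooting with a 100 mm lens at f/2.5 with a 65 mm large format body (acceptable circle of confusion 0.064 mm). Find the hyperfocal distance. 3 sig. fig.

Hyperfocal distance H = f²/(N·c) + f = 100²/(2.5 × 0.064) + 100 = 10000/0.16 + 100 ≈ 62600.0 mm ≈ 62.6 m.

62.6 m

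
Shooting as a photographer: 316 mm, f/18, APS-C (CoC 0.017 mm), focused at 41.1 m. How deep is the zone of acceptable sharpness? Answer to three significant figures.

Hyperfocal distance H = f²/(N·c) + f = 316²/(18 × 0.017) + 316 = 99856/0.306 + 316 ≈ 326642.8 mm ≈ 326.6 m.
Near limit Dn = s·(H − f)/(H + s − 2f) = 41100 × (326642.8 − 316) / (326642.8 + 41100 − 2 × 316) = 41100 × 326326.8 / 367110.8 ≈ 36534 mm.
Far limit Df = s·(H − f)/(H − s) = 41100 × (326642.8 − 316) / (326642.8 − 41100) = 41100 × 326326.8 / 285542.8 ≈ 46970 mm.
Depth of field = Df − Dn = 46970 − 36534 ≈ 10436 mm ≈ 10.4 m.

10.4 m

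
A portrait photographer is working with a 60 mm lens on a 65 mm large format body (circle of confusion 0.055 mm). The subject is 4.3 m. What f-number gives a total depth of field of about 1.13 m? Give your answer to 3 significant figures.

f/1.99

Write h = H − f = f²/(N·c). The thin-lens limits are Dn = s·h/(h + (s−f)) and Df = s·h/(h − (s−f)), so DoF = Df − Dn = 2·s·(s−f)·h / (h² − (s−f)²).
That is a quadratic in h: DoF·h² − 2·s·(s−f)·h − DoF·(s−f)² = 0 ⇒ h = (s−f)·(s + √(s² + DoF²)) / DoF = 4240 × (4300 + √(4300² + 1130²)) / 1130 = 4240 × (4300 + 4446.00) / 1130 ≈ 32817 mm.
Then N = f²/(c·h) = 60² / (0.055 × 32817) = 3600 / 1804.9 ≈ 1.99.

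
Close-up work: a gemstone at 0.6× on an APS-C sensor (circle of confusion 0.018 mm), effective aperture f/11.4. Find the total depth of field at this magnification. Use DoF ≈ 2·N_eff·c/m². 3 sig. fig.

1.14 mm

At magnification m, DoF ≈ 2·N_eff·c/m² = 2 × 11.4 × 0.018 / 0.6² = 0.4104 / 0.36 ≈ 1.14 mm.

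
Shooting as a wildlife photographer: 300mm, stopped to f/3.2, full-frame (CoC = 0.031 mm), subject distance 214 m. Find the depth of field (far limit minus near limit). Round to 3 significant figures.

107 m

Hyperfocal distance H = f²/(N·c) + f = 300²/(3.2 × 0.031) + 300 = 90000/0.0992 + 300 ≈ 907558.1 mm ≈ 907.6 m.
Near limit Dn = s·(H − f)/(H + s − 2f) = 214000 × (907558.1 − 300) / (907558.1 + 214000 − 2 × 300) = 214000 × 907258.1 / 1120958.1 ≈ 173203 mm.
Far limit Df = s·(H − f)/(H − s) = 214000 × (907558.1 − 300) / (907558.1 − 214000) = 214000 × 907258.1 / 693558.1 ≈ 279938 mm.
Depth of field = Df − Dn = 279938 − 173203 ≈ 106735 mm ≈ 107 m.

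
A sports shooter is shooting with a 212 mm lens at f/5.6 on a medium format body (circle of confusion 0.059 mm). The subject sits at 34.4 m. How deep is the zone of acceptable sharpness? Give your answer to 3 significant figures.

Hyperfocal distance H = f²/(N·c) + f = 212²/(5.6 × 0.059) + 212 = 44944/0.3304 + 212 ≈ 136241.1 mm ≈ 136.2 m.
Near limit Dn = s·(H − f)/(H + s − 2f) = 34400 × (136241.1 − 212) / (136241.1 + 34400 − 2 × 212) = 34400 × 136029.1 / 170217.1 ≈ 27491 mm.
Far limit Df = s·(H − f)/(H − s) = 34400 × (136241.1 − 212) / (136241.1 − 34400) = 34400 × 136029.1 / 101841.1 ≈ 45948 mm.
Depth of field = Df − Dn = 45948 − 27491 ≈ 18457 mm ≈ 18.5 m.

18.5 m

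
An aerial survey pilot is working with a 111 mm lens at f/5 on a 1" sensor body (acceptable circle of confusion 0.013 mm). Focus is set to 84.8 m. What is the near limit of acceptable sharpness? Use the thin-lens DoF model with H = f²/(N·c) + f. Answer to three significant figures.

58.6 m

Hyperfocal distance H = f²/(N·c) + f = 111²/(5 × 0.013) + 111 = 12321/0.065 + 111 ≈ 189664.8 mm ≈ 189.7 m.
Near limit Dn = s·(H − f)/(H + s − 2f) = 84800 × (189664.8 − 111) / (189664.8 + 84800 − 2 × 111) = 84800 × 189553.8 / 274242.8 ≈ 58613 mm ≈ 58.6 m.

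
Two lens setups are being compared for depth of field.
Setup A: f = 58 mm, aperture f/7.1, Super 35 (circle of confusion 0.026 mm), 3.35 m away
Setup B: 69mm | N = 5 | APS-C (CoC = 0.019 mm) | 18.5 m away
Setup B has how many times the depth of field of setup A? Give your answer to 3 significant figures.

12.6

Setup A: H = 58²/(7.1×0.026) + 58 ≈ 18281.2 mm; DoF = Df − Dn = 4088.6 − 2837.4 ≈ 1251.2 mm.
Setup B: H = 69²/(5×0.019) + 69 ≈ 50184.8 mm; DoF = Df − Dn = 29261 − 13526 ≈ 15735 mm.
Ratio = 15735 / 1251.2 ≈ 12.6.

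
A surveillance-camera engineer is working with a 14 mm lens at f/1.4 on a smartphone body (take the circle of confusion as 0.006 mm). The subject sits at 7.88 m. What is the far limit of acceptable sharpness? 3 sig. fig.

Hyperfocal distance H = f²/(N·c) + f = 14²/(1.4 × 0.006) + 14 = 196/0.0084 + 14 ≈ 23347.3 mm ≈ 23.35 m.
Far limit Df = s·(H − f)/(H − s) = 7880 × (23347.3 − 14) / (23347.3 − 7880) = 7880 × 23333.3 / 15467.3 ≈ 11887 mm ≈ 11.9 m.

11.9 m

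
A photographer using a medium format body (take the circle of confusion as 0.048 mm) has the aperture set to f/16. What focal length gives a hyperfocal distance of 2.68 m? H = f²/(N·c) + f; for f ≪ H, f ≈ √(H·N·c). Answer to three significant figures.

45.0 mm

From H = f²/(N·c) + f, with f ≪ H: f ≈ √(H·N·c) = √(2680 × 16 × 0.048) = √2058.2 ≈ 45.37 mm.
Exact: f² + N·c·f − N·c·H = 0 ⇒ f = (−N·c + √((N·c)² + 4·N·c·H))/2 = (−0.768 + √8233.5)/2 ≈ 44.985 mm ≈ 45.0 mm.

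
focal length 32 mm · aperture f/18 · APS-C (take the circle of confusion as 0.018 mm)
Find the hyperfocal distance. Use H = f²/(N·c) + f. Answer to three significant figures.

Hyperfocal distance H = f²/(N·c) + f = 32²/(18 × 0.018) + 32 = 1024/0.324 + 32 ≈ 3192.5 mm ≈ 3.19 m.

3.19 m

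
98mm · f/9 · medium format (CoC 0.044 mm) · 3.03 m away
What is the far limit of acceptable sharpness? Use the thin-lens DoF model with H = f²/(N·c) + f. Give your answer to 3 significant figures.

Hyperfocal distance H = f²/(N·c) + f = 98²/(9 × 0.044) + 98 = 9604/0.396 + 98 ≈ 24350.5 mm ≈ 24.35 m.
Far limit Df = s·(H − f)/(H − s) = 3030 × (24350.5 − 98) / (24350.5 − 3030) = 3030 × 24252.5 / 21320.5 ≈ 3446.7 mm ≈ 3.45 m.

3.45 m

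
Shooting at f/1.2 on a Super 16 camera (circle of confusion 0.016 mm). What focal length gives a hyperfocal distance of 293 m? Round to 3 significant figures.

From H = f²/(N·c) + f, with f ≪ H: f ≈ √(H·N·c) = √(293000 × 1.2 × 0.016) = √5625.6 ≈ 75.00 mm.
The +f correction barely moves this — solving exactly, f² + N·c·f − N·c·H = 0 ⇒ f = (−N·c + √((N·c)² + 4·N·c·H))/2 = (−0.0192 + √22502)/2 ≈ 74.994 mm, so f ≈ 75.0 mm.

75.0 mm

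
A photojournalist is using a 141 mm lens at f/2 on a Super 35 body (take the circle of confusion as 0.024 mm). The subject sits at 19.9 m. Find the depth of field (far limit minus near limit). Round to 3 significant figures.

Hyperfocal distance H = f²/(N·c) + f = 141²/(2 × 0.024) + 141 = 19881/0.048 + 141 ≈ 414328.5 mm ≈ 414.3 m.
Near limit Dn = s·(H − f)/(H + s − 2f) = 19900 × (414328.5 − 141) / (414328.5 + 19900 − 2 × 141) = 19900 × 414187.5 / 433946.5 ≈ 18993.9 mm.
Far limit Df = s·(H − f)/(H − s) = 19900 × (414328.5 − 141) / (414328.5 − 19900) = 19900 × 414187.5 / 394428.5 ≈ 20896.9 mm.
Depth of field = Df − Dn = 20896.9 − 18993.9 ≈ 1903.0 mm ≈ 1.90 m.

1.90 m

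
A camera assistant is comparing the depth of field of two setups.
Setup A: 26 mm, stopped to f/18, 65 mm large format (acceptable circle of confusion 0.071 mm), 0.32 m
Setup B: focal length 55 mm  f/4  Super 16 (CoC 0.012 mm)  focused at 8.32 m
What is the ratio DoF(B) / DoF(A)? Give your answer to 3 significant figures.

4.31

Setup A: H = 26²/(18×0.071) + 26 ≈ 555.0 mm; DoF = Df − Dn = 720.42 − 205.68 ≈ 514.74 mm.
Setup B: H = 55²/(4×0.012) + 55 ≈ 63075.8 mm; DoF = Df − Dn = 9575.8 − 7355.4 ≈ 2220.4 mm.
Ratio = 2220.4 / 514.74 ≈ 4.31.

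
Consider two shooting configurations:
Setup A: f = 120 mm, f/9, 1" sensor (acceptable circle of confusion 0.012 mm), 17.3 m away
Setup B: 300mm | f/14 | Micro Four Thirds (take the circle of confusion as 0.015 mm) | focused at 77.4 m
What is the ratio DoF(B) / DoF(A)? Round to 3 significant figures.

Setup A: H = 120²/(9×0.012) + 120 ≈ 133453.3 mm; DoF = Df − Dn = 19858.8 − 15325.3 ≈ 4533.5 mm.
Setup B: H = 300²/(14×0.015) + 300 ≈ 428871.4 mm; DoF = Df − Dn = 94379 − 65599 ≈ 28780 mm.
Ratio = 28780 / 4533.5 ≈ 6.35.

6.35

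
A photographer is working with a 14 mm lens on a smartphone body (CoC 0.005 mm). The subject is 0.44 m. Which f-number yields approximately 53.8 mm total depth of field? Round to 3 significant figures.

f/5.60

Write h = H − f = f²/(N·c). The thin-lens limits are Dn = s·h/(h + (s−f)) and Df = s·h/(h − (s−f)), so DoF = Df − Dn = 2·s·(s−f)·h / (h² − (s−f)²).
That is a quadratic in h: DoF·h² − 2·s·(s−f)·h − DoF·(s−f)² = 0 ⇒ h = (s−f)·(s + √(s² + DoF²)) / DoF = 426 × (440 + √(440² + 53.8²)) / 53.8 = 426 × (440 + 443.277) / 53.8 ≈ 6994.0 mm.
Then N = f²/(c·h) = 14² / (0.005 × 6994.0) = 196 / 34.970 ≈ 5.60.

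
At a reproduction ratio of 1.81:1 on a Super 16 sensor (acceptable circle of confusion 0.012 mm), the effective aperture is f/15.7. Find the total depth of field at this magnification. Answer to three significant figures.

0.115 mm

At magnification m, DoF ≈ 2·N_eff·c/m² = 2 × 15.7 × 0.012 / 1.81² = 0.3768 / 3.276 ≈ 0.115 mm.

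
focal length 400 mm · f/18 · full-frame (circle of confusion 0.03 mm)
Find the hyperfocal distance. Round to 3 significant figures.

Hyperfocal distance H = f²/(N·c) + f = 400²/(18 × 0.03) + 400 = 160000/0.54 + 400 ≈ 296696.3 mm ≈ 297 m.

297 m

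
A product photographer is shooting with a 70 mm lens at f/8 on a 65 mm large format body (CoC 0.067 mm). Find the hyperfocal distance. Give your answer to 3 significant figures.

Hyperfocal distance H = f²/(N·c) + f = 70²/(8 × 0.067) + 70 = 4900/0.536 + 70 ≈ 9211.8 mm ≈ 9.21 m.

9.21 m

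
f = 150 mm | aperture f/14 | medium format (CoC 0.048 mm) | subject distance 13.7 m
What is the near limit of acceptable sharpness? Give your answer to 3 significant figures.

Hyperfocal distance H = f²/(N·c) + f = 150²/(14 × 0.048) + 150 = 22500/0.672 + 150 ≈ 33632.1 mm ≈ 33.63 m.
Near limit Dn = s·(H − f)/(H + s − 2f) = 13700 × (33632.1 − 150) / (33632.1 + 13700 − 2 × 150) = 13700 × 33482.1 / 47032.1 ≈ 9753.0 mm ≈ 9.75 m.

9.75 m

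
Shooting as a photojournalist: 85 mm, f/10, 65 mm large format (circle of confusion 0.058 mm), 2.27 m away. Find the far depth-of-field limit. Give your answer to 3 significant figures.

2.75 m

Hyperfocal distance H = f²/(N·c) + f = 85²/(10 × 0.058) + 85 = 7225/0.58 + 85 ≈ 12541.9 mm ≈ 12.54 m.
Far limit Df = s·(H − f)/(H − s) = 2270 × (12541.9 − 85) / (12541.9 − 2270) = 2270 × 12456.9 / 10271.9 ≈ 2752.9 mm ≈ 2.75 m.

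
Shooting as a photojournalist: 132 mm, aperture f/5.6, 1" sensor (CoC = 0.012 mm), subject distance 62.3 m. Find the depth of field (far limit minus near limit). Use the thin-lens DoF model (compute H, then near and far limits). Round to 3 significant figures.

Hyperfocal distance H = f²/(N·c) + f = 132²/(5.6 × 0.012) + 132 = 17424/0.0672 + 132 ≈ 259417.7 mm ≈ 259.4 m.
Near limit Dn = s·(H − f)/(H + s − 2f) = 62300 × (259417.7 − 132) / (259417.7 + 62300 − 2 × 132) = 62300 × 259285.7 / 321453.7 ≈ 50251 mm.
Far limit Df = s·(H − f)/(H − s) = 62300 × (259417.7 − 132) / (259417.7 − 62300) = 62300 × 259285.7 / 197117.7 ≈ 81948 mm.
Depth of field = Df − Dn = 81948 − 50251 ≈ 31697 mm ≈ 31.7 m.

31.7 m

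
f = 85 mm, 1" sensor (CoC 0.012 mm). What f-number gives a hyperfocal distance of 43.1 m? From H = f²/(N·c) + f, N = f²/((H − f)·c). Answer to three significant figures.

f/14

Rearrange H = f²/(N·c) + f for N: N = f² / ((H − f)·c).
N = 85² / ((43100 − 85) × 0.012) = 7225 / 516.2 ≈ 14.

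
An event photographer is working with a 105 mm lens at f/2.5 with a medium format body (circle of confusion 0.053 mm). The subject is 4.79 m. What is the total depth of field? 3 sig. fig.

0.541 m

Hyperfocal distance H = f²/(N·c) + f = 105²/(2.5 × 0.053) + 105 = 11025/0.1325 + 105 ≈ 83312.5 mm ≈ 83.31 m.
Near limit Dn = s·(H − f)/(H + s − 2f) = 4790 × (83312.5 − 105) / (83312.5 + 4790 − 2 × 105) = 4790 × 83207.5 / 87892.5 ≈ 4534.68 mm.
Far limit Df = s·(H − f)/(H − s) = 4790 × (83312.5 − 105) / (83312.5 − 4790) = 4790 × 83207.5 / 78522.5 ≈ 5075.79 mm.
Depth of field = Df − Dn = 5075.79 − 4534.68 ≈ 541.11 mm ≈ 0.541 m.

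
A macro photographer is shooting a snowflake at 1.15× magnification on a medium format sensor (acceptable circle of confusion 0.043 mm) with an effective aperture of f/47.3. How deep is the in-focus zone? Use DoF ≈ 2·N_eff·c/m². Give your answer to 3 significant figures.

3.08 mm

At magnification m, DoF ≈ 2·N_eff·c/m² = 2 × 47.3 × 0.043 / 1.15² = 4.068 / 1.322 ≈ 3.08 mm.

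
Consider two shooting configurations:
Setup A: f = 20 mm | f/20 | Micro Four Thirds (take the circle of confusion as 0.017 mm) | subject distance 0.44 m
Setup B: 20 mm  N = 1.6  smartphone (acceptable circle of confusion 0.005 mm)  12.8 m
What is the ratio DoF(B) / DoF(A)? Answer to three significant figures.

19.4

Setup A: H = 20²/(20×0.017) + 20 ≈ 1196.5 mm; DoF = Df − Dn = 684.29 − 324.24 ≈ 360.05 mm.
Setup B: H = 20²/(1.6×0.005) + 20 ≈ 50020.0 mm; DoF = Df − Dn = 17195.1 − 10194.3 ≈ 7000.8 mm.
Ratio = 7000.8 / 360.05 ≈ 19.4.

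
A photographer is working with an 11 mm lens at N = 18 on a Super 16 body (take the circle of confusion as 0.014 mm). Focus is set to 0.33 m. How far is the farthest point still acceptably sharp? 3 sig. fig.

Hyperfocal distance H = f²/(N·c) + f = 11²/(18 × 0.014) + 11 = 121/0.252 + 11 ≈ 491.2 mm ≈ 0.491 m.
Far limit Df = s·(H − f)/(H − s) = 330 × (491.2 − 11) / (491.2 − 330) = 330 × 480.2 / 161.2 ≈ 983.21 mm ≈ 0.983 m.

0.983 m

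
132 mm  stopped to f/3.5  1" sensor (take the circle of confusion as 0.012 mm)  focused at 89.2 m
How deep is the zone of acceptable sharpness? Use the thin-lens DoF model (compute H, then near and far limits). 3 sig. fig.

Hyperfocal distance H = f²/(N·c) + f = 132²/(3.5 × 0.012) + 132 = 17424/0.042 + 132 ≈ 414989.1 mm ≈ 415.0 m.
Near limit Dn = s·(H − f)/(H + s − 2f) = 89200 × (414989.1 − 132) / (414989.1 + 89200 − 2 × 132) = 89200 × 414857.1 / 503925.1 ≈ 73434 mm.
Far limit Df = s·(H − f)/(H − s) = 89200 × (414989.1 − 132) / (414989.1 − 89200) = 89200 × 414857.1 / 325789.1 ≈ 113587 mm.
Depth of field = Df − Dn = 113587 − 73434 ≈ 40153 mm ≈ 40.2 m.

40.2 m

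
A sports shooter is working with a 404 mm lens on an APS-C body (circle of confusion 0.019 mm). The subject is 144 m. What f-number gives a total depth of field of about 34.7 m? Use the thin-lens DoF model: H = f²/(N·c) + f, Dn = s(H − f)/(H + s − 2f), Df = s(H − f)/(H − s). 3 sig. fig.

f/7.11

Write h = H − f = f²/(N·c). The thin-lens limits are Dn = s·h/(h + (s−f)) and Df = s·h/(h − (s−f)), so DoF = Df − Dn = 2·s·(s−f)·h / (h² − (s−f)²).
That is a quadratic in h: DoF·h² − 2·s·(s−f)·h − DoF·(s−f)² = 0 ⇒ h = (s−f)·(s + √(s² + DoF²)) / DoF = 143596 × (144000 + √(144000² + 34700²)) / 34700 = 143596 × (144000 + 148122) / 34700 ≈ 1208863 mm.
Then N = f²/(c·h) = 404² / (0.019 × 1208863) = 163216 / 22968 ≈ 7.11.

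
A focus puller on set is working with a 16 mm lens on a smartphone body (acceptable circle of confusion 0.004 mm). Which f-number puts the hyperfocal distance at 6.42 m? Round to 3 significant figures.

Rearrange H = f²/(N·c) + f for N: N = f² / ((H − f)·c).
N = 16² / ((6420 − 16) × 0.004) = 256 / 25.62 ≈ 9.99.

f/9.99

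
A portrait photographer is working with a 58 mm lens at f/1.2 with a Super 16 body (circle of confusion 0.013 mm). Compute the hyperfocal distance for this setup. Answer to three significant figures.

216 m

Hyperfocal distance H = f²/(N·c) + f = 58²/(1.2 × 0.013) + 58 = 3364/0.0156 + 58 ≈ 215699.0 mm ≈ 216 m.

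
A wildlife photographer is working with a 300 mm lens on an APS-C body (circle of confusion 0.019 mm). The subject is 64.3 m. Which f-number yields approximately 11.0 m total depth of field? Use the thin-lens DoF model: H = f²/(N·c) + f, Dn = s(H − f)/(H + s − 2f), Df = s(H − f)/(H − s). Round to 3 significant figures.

Write h = H − f = f²/(N·c). The thin-lens limits are Dn = s·h/(h + (s−f)) and Df = s·h/(h − (s−f)), so DoF = Df − Dn = 2·s·(s−f)·h / (h² − (s−f)²).
That is a quadratic in h: DoF·h² − 2·s·(s−f)·h − DoF·(s−f)² = 0 ⇒ h = (s−f)·(s + √(s² + DoF²)) / DoF = 64000 × (64300 + √(64300² + 11000²)) / 11000 = 64000 × (64300 + 65234.1) / 11000 ≈ 753653 mm.
Then N = f²/(c·h) = 300² / (0.019 × 753653) = 90000 / 14319 ≈ 6.29.

f/6.29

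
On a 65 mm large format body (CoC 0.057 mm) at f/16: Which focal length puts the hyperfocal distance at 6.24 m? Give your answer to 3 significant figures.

From H = f²/(N·c) + f, with f ≪ H: f ≈ √(H·N·c) = √(6240 × 16 × 0.057) = √5690.9 ≈ 75.44 mm.
Exact: f² + N·c·f − N·c·H = 0 ⇒ f = (−N·c + √((N·c)² + 4·N·c·H))/2 = (−0.912 + √22764)/2 ≈ 74.983 mm ≈ 75.0 mm.

75.0 mm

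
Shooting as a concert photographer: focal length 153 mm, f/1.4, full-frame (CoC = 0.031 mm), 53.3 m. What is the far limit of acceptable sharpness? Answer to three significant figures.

59.1 m

Hyperfocal distance H = f²/(N·c) + f = 153²/(1.4 × 0.031) + 153 = 23409/0.0434 + 153 ≈ 539530.9 mm ≈ 539.5 m.
Far limit Df = s·(H − f)/(H − s) = 53300 × (539530.9 − 153) / (539530.9 − 53300) = 53300 × 539377.9 / 486230.9 ≈ 59126 mm ≈ 59.1 m.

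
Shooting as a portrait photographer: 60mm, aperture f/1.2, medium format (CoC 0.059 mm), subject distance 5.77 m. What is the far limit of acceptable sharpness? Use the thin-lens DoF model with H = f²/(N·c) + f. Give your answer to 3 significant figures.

6.50 m

Hyperfocal distance H = f²/(N·c) + f = 60²/(1.2 × 0.059) + 60 = 3600/0.0708 + 60 ≈ 50907.5 mm ≈ 50.91 m.
Far limit Df = s·(H − f)/(H − s) = 5770 × (50907.5 − 60) / (50907.5 − 5770) = 5770 × 50847.5 / 45137.5 ≈ 6499.9 mm ≈ 6.50 m.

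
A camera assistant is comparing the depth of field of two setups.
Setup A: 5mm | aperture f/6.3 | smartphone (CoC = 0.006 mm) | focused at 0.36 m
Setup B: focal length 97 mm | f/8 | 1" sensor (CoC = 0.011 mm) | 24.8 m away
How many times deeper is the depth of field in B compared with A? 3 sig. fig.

22.3

Setup A: H = 5²/(6.3×0.006) + 5 ≈ 666.4 mm; DoF = Df − Dn = 777.13 − 234.26 ≈ 542.87 mm.
Setup B: H = 97²/(8×0.011) + 97 ≈ 107017.5 mm; DoF = Df − Dn = 32251 − 20146 ≈ 12105 mm.
Ratio = 12105 / 542.87 ≈ 22.3.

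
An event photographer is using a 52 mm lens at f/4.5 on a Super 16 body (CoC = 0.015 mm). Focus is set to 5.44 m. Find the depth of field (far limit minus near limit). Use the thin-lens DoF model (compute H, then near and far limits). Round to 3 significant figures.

Hyperfocal distance H = f²/(N·c) + f = 52²/(4.5 × 0.015) + 52 = 2704/0.0675 + 52 ≈ 40111.3 mm ≈ 40.11 m.
Near limit Dn = s·(H − f)/(H + s − 2f) = 5440 × (40111.3 − 52) / (40111.3 + 5440 − 2 × 52) = 5440 × 40059.3 / 45447.3 ≈ 4795.1 mm.
Far limit Df = s·(H − f)/(H − s) = 5440 × (40111.3 − 52) / (40111.3 − 5440) = 5440 × 40059.3 / 34671.3 ≈ 6285.4 mm.
Depth of field = Df − Dn = 6285.4 − 4795.1 ≈ 1490.3 mm ≈ 1.49 m.

1.49 m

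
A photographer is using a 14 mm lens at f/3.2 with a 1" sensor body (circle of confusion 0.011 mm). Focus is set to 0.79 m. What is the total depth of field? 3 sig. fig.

225 mm

Hyperfocal distance H = f²/(N·c) + f = 14²/(3.2 × 0.011) + 14 = 196/0.0352 + 14 ≈ 5582.2 mm ≈ 5.582 m.
Near limit Dn = s·(H − f)/(H + s − 2f) = 790 × (5582.2 − 14) / (5582.2 + 790 − 2 × 14) = 790 × 5568.2 / 6344.2 ≈ 693.37 mm.
Far limit Df = s·(H − f)/(H − s) = 790 × (5582.2 − 14) / (5582.2 − 790) = 790 × 5568.2 / 4792.2 ≈ 917.93 mm.
Depth of field = Df − Dn = 917.93 − 693.37 ≈ 224.56 mm.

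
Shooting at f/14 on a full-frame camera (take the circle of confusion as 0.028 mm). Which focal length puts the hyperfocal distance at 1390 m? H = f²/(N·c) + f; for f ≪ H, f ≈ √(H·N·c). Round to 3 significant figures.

From H = f²/(N·c) + f, with f ≪ H: f ≈ √(H·N·c) = √(1390000 × 14 × 0.028) = √544880 ≈ 738.2 mm.
The +f correction barely moves this — solving exactly, f² + N·c·f − N·c·H = 0 ⇒ f = (−N·c + √((N·c)² + 4·N·c·H))/2 = (−0.392 + √2179520)/2 ≈ 737.96 mm, so f ≈ 738 mm.

738 mm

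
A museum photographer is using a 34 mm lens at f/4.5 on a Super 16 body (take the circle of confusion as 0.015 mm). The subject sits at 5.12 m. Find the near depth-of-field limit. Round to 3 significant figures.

Hyperfocal distance H = f²/(N·c) + f = 34²/(4.5 × 0.015) + 34 = 1156/0.0675 + 34 ≈ 17159.9 mm ≈ 17.16 m.
Near limit Dn = s·(H − f)/(H + s − 2f) = 5120 × (17159.9 − 34) / (17159.9 + 5120 − 2 × 34) = 5120 × 17125.9 / 22211.9 ≈ 3947.6 mm ≈ 3.95 m.

3.95 m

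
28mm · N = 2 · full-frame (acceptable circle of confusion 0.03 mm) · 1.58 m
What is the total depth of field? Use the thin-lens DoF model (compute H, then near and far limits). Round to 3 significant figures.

381 mm

Hyperfocal distance H = f²/(N·c) + f = 28²/(2 × 0.03) + 28 = 784/0.06 + 28 ≈ 13094.7 mm ≈ 13.09 m.
Near limit Dn = s·(H − f)/(H + s − 2f) = 1580 × (13094.7 − 28) / (13094.7 + 1580 − 2 × 28) = 1580 × 13066.7 / 14618.7 ≈ 1412.26 mm.
Far limit Df = s·(H − f)/(H − s) = 1580 × (13094.7 − 28) / (13094.7 − 1580) = 1580 × 13066.7 / 11514.7 ≈ 1792.96 mm.
Depth of field = Df − Dn = 1792.96 − 1412.26 ≈ 380.70 mm.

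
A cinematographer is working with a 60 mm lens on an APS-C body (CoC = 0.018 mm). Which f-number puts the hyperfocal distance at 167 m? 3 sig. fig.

Rearrange H = f²/(N·c) + f for N: N = f² / ((H − f)·c).
N = 60² / ((167000 − 60) × 0.018) = 3600 / 3005 ≈ 1.20.

f/1.20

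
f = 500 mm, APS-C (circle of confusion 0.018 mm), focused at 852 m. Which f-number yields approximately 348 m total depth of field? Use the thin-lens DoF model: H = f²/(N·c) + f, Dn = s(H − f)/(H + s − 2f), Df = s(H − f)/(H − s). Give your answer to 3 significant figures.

f/3.20

Write h = H − f = f²/(N·c). The thin-lens limits are Dn = s·h/(h + (s−f)) and Df = s·h/(h − (s−f)), so DoF = Df − Dn = 2·s·(s−f)·h / (h² − (s−f)²).
That is a quadratic in h: DoF·h² − 2·s·(s−f)·h − DoF·(s−f)² = 0 ⇒ h = (s−f)·(s + √(s² + DoF²)) / DoF = 851500 × (852000 + √(852000² + 348000²)) / 348000 = 851500 × (852000 + 920330) / 348000 ≈ 4336607 mm.
Then N = f²/(c·h) = 500² / (0.018 × 4336607) = 250000 / 78059 ≈ 3.20.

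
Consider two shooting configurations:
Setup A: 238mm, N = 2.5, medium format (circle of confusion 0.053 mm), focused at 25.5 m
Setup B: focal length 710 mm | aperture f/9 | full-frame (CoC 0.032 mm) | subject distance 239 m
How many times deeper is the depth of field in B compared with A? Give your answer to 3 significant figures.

Setup A: H = 238²/(2.5×0.053) + 238 ≈ 427739.9 mm; DoF = Df − Dn = 27101.5 − 24077.2 ≈ 3024.3 mm.
Setup B: H = 710²/(9×0.032) + 710 ≈ 1751057.2 mm; DoF = Df − Dn = 276665 − 210362 ≈ 66303 mm.
Ratio = 66303 / 3024.3 ≈ 21.9.

21.9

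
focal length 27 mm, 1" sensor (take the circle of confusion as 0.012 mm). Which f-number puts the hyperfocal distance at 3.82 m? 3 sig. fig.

f/16

Rearrange H = f²/(N·c) + f for N: N = f² / ((H − f)·c).
N = 27² / ((3820 − 27) × 0.012) = 729 / 45.52 ≈ 16.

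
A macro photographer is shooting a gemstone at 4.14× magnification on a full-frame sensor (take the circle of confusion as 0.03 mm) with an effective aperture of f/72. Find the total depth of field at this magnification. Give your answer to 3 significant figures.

At magnification m, DoF ≈ 2·N_eff·c/m² = 2 × 72 × 0.03 / 4.14² = 4.32 / 17.14 ≈ 0.252 mm.

0.252 mm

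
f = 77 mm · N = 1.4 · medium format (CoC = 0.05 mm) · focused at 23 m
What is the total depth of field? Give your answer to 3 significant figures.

Hyperfocal distance H = f²/(N·c) + f = 77²/(1.4 × 0.05) + 77 = 5929/0.07 + 77 ≈ 84777.0 mm ≈ 84.78 m.
Near limit Dn = s·(H − f)/(H + s − 2f) = 23000 × (84777.0 − 77) / (84777.0 + 23000 − 2 × 77) = 23000 × 84700.0 / 107623.0 ≈ 18101 mm.
Far limit Df = s·(H − f)/(H − s) = 23000 × (84777.0 − 77) / (84777.0 − 23000) = 23000 × 84700.0 / 61777.0 ≈ 31534 mm.
Depth of field = Df − Dn = 31534 − 18101 ≈ 13433 mm ≈ 13.4 m.

13.4 m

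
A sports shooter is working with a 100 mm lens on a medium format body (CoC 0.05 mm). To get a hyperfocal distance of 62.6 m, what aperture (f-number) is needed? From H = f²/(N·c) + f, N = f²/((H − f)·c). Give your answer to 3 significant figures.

f/3.20

Rearrange H = f²/(N·c) + f for N: N = f² / ((H − f)·c).
N = 100² / ((62600 − 100) × 0.05) = 10000 / 3125 ≈ 3.20.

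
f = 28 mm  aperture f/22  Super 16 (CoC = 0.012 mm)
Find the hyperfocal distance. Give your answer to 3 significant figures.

3.00 m

Hyperfocal distance H = f²/(N·c) + f = 28²/(22 × 0.012) + 28 = 784/0.264 + 28 ≈ 2997.7 mm ≈ 3.00 m.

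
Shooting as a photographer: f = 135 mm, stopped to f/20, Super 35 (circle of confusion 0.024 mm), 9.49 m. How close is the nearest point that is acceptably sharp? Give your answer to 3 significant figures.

7.61 m

Hyperfocal distance H = f²/(N·c) + f = 135²/(20 × 0.024) + 135 = 18225/0.48 + 135 ≈ 38103.8 mm ≈ 38.10 m.
Near limit Dn = s·(H − f)/(H + s − 2f) = 9490 × (38103.8 − 135) / (38103.8 + 9490 − 2 × 135) = 9490 × 37968.8 / 47323.8 ≈ 7614.0 mm ≈ 7.61 m.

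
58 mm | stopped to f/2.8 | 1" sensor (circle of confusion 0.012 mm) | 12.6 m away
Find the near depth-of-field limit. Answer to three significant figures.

Hyperfocal distance H = f²/(N·c) + f = 58²/(2.8 × 0.012) + 58 = 3364/0.0336 + 58 ≈ 100177.0 mm ≈ 100.2 m.
Near limit Dn = s·(H − f)/(H + s − 2f) = 12600 × (100177.0 − 58) / (100177.0 + 12600 − 2 × 58) = 12600 × 100119.0 / 112661.0 ≈ 11197 mm ≈ 11.2 m.

11.2 m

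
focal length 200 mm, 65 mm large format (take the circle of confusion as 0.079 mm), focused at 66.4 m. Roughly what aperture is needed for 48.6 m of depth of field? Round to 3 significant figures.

f/2.50

Write h = H − f = f²/(N·c). The thin-lens limits are Dn = s·h/(h + (s−f)) and Df = s·h/(h − (s−f)), so DoF = Df − Dn = 2·s·(s−f)·h / (h² − (s−f)²).
That is a quadratic in h: DoF·h² − 2·s·(s−f)·h − DoF·(s−f)² = 0 ⇒ h = (s−f)·(s + √(s² + DoF²)) / DoF = 66200 × (66400 + √(66400² + 48600²)) / 48600 = 66200 × (66400 + 82285.6) / 48600 ≈ 202531 mm.
Then N = f²/(c·h) = 200² / (0.079 × 202531) = 40000 / 16000 ≈ 2.50.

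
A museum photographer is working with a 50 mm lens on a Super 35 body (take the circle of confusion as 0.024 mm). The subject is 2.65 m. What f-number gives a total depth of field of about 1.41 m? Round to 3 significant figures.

Write h = H − f = f²/(N·c). The thin-lens limits are Dn = s·h/(h + (s−f)) and Df = s·h/(h − (s−f)), so DoF = Df − Dn = 2·s·(s−f)·h / (h² − (s−f)²).
That is a quadratic in h: DoF·h² − 2·s·(s−f)·h − DoF·(s−f)² = 0 ⇒ h = (s−f)·(s + √(s² + DoF²)) / DoF = 2600 × (2650 + √(2650² + 1410²)) / 1410 = 2600 × (2650 + 3001.77) / 1410 ≈ 10422 mm.
Then N = f²/(c·h) = 50² / (0.024 × 10422) = 2500 / 250.12 ≈ 10.

f/10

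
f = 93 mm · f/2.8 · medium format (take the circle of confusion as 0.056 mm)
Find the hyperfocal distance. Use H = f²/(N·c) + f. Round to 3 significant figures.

Hyperfocal distance H = f²/(N·c) + f = 93²/(2.8 × 0.056) + 93 = 8649/0.1568 + 93 ≈ 55252.4 mm ≈ 55.3 m.

55.3 m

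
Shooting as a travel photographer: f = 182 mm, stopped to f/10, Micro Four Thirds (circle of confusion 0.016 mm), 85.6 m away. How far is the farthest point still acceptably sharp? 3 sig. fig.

Hyperfocal distance H = f²/(N·c) + f = 182²/(10 × 0.016) + 182 = 33124/0.16 + 182 ≈ 207207.0 mm ≈ 207.2 m.
Far limit Df = s·(H − f)/(H − s) = 85600 × (207207.0 − 182) / (207207.0 − 85600) = 85600 × 207025.0 / 121607.0 ≈ 145726 mm ≈ 146 m.

146 m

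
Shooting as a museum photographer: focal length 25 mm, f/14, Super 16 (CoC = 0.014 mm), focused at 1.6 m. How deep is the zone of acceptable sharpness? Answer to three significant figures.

2.09 m

Hyperfocal distance H = f²/(N·c) + f = 25²/(14 × 0.014) + 25 = 625/0.196 + 25 ≈ 3213.8 mm ≈ 3.214 m.
Near limit Dn = s·(H − f)/(H + s − 2f) = 1600 × (3213.8 − 25) / (3213.8 + 1600 − 2 × 25) = 1600 × 3188.8 / 4763.8 ≈ 1071.0 mm.
Far limit Df = s·(H − f)/(H − s) = 1600 × (3213.8 − 25) / (3213.8 − 1600) = 1600 × 3188.8 / 1613.8 ≈ 3161.6 mm.
Depth of field = Df − Dn = 3161.6 − 1071.0 ≈ 2090.6 mm ≈ 2.09 m.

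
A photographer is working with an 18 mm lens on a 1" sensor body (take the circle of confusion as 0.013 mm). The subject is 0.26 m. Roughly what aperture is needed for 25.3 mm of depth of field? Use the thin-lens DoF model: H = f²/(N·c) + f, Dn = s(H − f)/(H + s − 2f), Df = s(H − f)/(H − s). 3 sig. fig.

Write h = H − f = f²/(N·c). The thin-lens limits are Dn = s·h/(h + (s−f)) and Df = s·h/(h − (s−f)), so DoF = Df − Dn = 2·s·(s−f)·h / (h² − (s−f)²).
That is a quadratic in h: DoF·h² − 2·s·(s−f)·h − DoF·(s−f)² = 0 ⇒ h = (s−f)·(s + √(s² + DoF²)) / DoF = 242 × (260 + √(260² + 25.3²)) / 25.3 = 242 × (260 + 261.228) / 25.3 ≈ 4985.7 mm.
Then N = f²/(c·h) = 18² / (0.013 × 4985.7) = 324 / 64.814 ≈ 5.

f/5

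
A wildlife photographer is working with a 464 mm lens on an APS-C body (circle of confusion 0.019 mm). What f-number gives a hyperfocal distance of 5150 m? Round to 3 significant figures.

f/2.20

Rearrange H = f²/(N·c) + f for N: N = f² / ((H − f)·c).
N = 464² / ((5150000 − 464) × 0.019) = 215296 / 97841 ≈ 2.20.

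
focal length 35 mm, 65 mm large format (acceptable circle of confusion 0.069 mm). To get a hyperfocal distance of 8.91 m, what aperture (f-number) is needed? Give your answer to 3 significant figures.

f/2.00

Rearrange H = f²/(N·c) + f for N: N = f² / ((H − f)·c).
N = 35² / ((8910 − 35) × 0.069) = 1225 / 612.4 ≈ 2.00.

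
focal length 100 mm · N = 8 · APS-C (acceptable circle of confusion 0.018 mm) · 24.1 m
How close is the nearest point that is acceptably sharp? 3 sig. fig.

17.9 m

Hyperfocal distance H = f²/(N·c) + f = 100²/(8 × 0.018) + 100 = 10000/0.144 + 100 ≈ 69544.4 mm ≈ 69.54 m.
Near limit Dn = s·(H − f)/(H + s − 2f) = 24100 × (69544.4 − 100) / (69544.4 + 24100 − 2 × 100) = 24100 × 69444.4 / 93444.4 ≈ 17910 mm ≈ 17.9 m.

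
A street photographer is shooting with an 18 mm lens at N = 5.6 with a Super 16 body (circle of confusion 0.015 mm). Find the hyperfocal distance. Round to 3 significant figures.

Hyperfocal distance H = f²/(N·c) + f = 18²/(5.6 × 0.015) + 18 = 324/0.084 + 18 ≈ 3875.1 mm ≈ 3.88 m.

3.88 m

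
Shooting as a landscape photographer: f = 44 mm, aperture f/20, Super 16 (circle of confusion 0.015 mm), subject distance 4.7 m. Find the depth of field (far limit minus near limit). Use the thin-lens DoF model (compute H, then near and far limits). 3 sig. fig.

Hyperfocal distance H = f²/(N·c) + f = 44²/(20 × 0.015) + 44 = 1936/0.3 + 44 ≈ 6497.3 mm ≈ 6.497 m.
Near limit Dn = s·(H − f)/(H + s − 2f) = 4700 × (6497.3 − 44) / (6497.3 + 4700 − 2 × 44) = 4700 × 6453.3 / 11109.3 ≈ 2730 mm.
Far limit Df = s·(H − f)/(H − s) = 4700 × (6497.3 − 44) / (6497.3 − 4700) = 4700 × 6453.3 / 1797.3 ≈ 16875 mm.
Depth of field = Df − Dn = 16875 − 2730 ≈ 14145 mm ≈ 14.1 m.

14.1 m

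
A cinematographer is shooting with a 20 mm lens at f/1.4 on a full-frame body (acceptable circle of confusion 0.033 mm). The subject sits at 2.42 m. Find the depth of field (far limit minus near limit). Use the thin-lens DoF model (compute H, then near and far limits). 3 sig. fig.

Hyperfocal distance H = f²/(N·c) + f = 20²/(1.4 × 0.033) + 20 = 400/0.0462 + 20 ≈ 8678.0 mm ≈ 8.678 m.
Near limit Dn = s·(H − f)/(H + s − 2f) = 2420 × (8678.0 − 20) / (8678.0 + 2420 − 2 × 20) = 2420 × 8658.0 / 11058.0 ≈ 1894.8 mm.
Far limit Df = s·(H − f)/(H − s) = 2420 × (8678.0 − 20) / (8678.0 − 2420) = 2420 × 8658.0 / 6258.0 ≈ 3348.1 mm.
Depth of field = Df − Dn = 3348.1 − 1894.8 ≈ 1453.3 mm ≈ 1.45 m.

1.45 m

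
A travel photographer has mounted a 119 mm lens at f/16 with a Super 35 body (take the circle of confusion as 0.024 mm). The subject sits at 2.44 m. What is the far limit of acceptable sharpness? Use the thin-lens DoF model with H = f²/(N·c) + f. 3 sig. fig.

Hyperfocal distance H = f²/(N·c) + f = 119²/(16 × 0.024) + 119 = 14161/0.384 + 119 ≈ 36996.6 mm ≈ 37.00 m.
Far limit Df = s·(H − f)/(H − s) = 2440 × (36996.6 − 119) / (36996.6 − 2440) = 2440 × 36877.6 / 34556.6 ≈ 2603.9 mm ≈ 2.60 m.

2.60 m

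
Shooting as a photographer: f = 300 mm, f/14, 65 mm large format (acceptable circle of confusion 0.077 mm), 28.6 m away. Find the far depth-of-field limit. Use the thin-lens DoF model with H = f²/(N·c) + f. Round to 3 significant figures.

43.3 m

Hyperfocal distance H = f²/(N·c) + f = 300²/(14 × 0.077) + 300 = 90000/1.078 + 300 ≈ 83787.9 mm ≈ 83.79 m.
Far limit Df = s·(H − f)/(H − s) = 28600 × (83787.9 − 300) / (83787.9 − 28600) = 28600 × 83487.9 / 55187.9 ≈ 43266 mm ≈ 43.3 m.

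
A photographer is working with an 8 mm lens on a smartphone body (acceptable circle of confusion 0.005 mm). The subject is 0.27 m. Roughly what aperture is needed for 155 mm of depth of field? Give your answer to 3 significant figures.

Write h = H − f = f²/(N·c). The thin-lens limits are Dn = s·h/(h + (s−f)) and Df = s·h/(h − (s−f)), so DoF = Df − Dn = 2·s·(s−f)·h / (h² − (s−f)²).
That is a quadratic in h: DoF·h² − 2·s·(s−f)·h − DoF·(s−f)² = 0 ⇒ h = (s−f)·(s + √(s² + DoF²)) / DoF = 262 × (270 + √(270² + 155²)) / 155 = 262 × (270 + 311.328) / 155 ≈ 982.63 mm.
Then N = f²/(c·h) = 8² / (0.005 × 982.63) = 64 / 4.9132 ≈ 13.

f/13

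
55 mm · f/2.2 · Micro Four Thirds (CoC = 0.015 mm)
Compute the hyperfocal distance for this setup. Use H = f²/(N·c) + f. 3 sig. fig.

Hyperfocal distance H = f²/(N·c) + f = 55²/(2.2 × 0.015) + 55 = 3025/0.033 + 55 ≈ 91721.7 mm ≈ 91.7 m.

91.7 m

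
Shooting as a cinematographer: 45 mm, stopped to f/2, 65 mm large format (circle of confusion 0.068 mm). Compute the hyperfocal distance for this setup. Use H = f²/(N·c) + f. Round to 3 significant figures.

14.9 m

Hyperfocal distance H = f²/(N·c) + f = 45²/(2 × 0.068) + 45 = 2025/0.136 + 45 ≈ 14934.7 mm ≈ 14.9 m.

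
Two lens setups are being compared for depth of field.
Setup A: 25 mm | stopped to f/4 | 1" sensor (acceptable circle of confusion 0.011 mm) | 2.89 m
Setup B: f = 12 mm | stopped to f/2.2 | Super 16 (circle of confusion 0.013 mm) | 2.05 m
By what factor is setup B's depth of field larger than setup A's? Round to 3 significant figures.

Setup A: H = 25²/(4×0.011) + 25 ≈ 14229.5 mm; DoF = Df − Dn = 3620.2 − 2404.9 ≈ 1215.3 mm.
Setup B: H = 12²/(2.2×0.013) + 12 ≈ 5047.0 mm; DoF = Df − Dn = 3444.0 − 1459.3 ≈ 1984.7 mm.
Ratio = 1984.7 / 1215.3 ≈ 1.63.

1.63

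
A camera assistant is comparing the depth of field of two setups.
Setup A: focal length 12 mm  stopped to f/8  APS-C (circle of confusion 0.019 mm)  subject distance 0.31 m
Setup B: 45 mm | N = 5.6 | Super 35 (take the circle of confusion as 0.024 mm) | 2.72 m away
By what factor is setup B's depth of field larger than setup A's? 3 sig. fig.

4.61

Setup A: H = 12²/(8×0.019) + 12 ≈ 959.4 mm; DoF = Df − Dn = 452.26 − 235.82 ≈ 216.44 mm.
Setup B: H = 45²/(5.6×0.024) + 45 ≈ 15112.0 mm; DoF = Df − Dn = 3307.15 − 2309.90 ≈ 997.25 mm.
Ratio = 997.25 / 216.44 ≈ 4.61.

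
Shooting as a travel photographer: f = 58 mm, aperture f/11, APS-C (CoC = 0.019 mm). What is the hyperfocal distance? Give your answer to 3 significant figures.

Hyperfocal distance H = f²/(N·c) + f = 58²/(11 × 0.019) + 58 = 3364/0.209 + 58 ≈ 16153.7 mm ≈ 16.2 m.

16.2 m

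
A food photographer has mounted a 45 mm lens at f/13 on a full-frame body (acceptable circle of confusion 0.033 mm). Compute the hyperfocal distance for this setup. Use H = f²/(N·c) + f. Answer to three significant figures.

4.77 m

Hyperfocal distance H = f²/(N·c) + f = 45²/(13 × 0.033) + 45 = 2025/0.429 + 45 ≈ 4765.3 mm ≈ 4.77 m.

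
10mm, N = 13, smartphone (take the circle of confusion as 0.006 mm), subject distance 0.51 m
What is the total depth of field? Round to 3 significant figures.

469 mm

Hyperfocal distance H = f²/(N·c) + f = 10²/(13 × 0.006) + 10 = 100/0.078 + 10 ≈ 1292.1 mm ≈ 1.292 m.
Near limit Dn = s·(H − f)/(H + s − 2f) = 510 × (1292.1 − 10) / (1292.1 + 510 − 2 × 10) = 510 × 1282.1 / 1782.1 ≈ 366.91 mm.
Far limit Df = s·(H − f)/(H − s) = 510 × (1292.1 − 10) / (1292.1 − 510) = 510 × 1282.1 / 782.1 ≈ 836.07 mm.
Depth of field = Df − Dn = 836.07 − 366.91 ≈ 469.16 mm.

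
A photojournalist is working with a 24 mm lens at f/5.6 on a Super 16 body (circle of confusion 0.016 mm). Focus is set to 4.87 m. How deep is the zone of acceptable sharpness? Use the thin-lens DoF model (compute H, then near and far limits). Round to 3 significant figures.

Hyperfocal distance H = f²/(N·c) + f = 24²/(5.6 × 0.016) + 24 = 576/0.0896 + 24 ≈ 6452.6 mm ≈ 6.453 m.
Near limit Dn = s·(H − f)/(H + s − 2f) = 4870 × (6452.6 − 24) / (6452.6 + 4870 − 2 × 24) = 4870 × 6428.6 / 11274.6 ≈ 2777 mm.
Far limit Df = s·(H − f)/(H − s) = 4870 × (6452.6 − 24) / (6452.6 − 4870) = 4870 × 6428.6 / 1582.6 ≈ 19782 mm.
Depth of field = Df − Dn = 19782 − 2777 ≈ 17005 mm ≈ 17.0 m.

17.0 m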